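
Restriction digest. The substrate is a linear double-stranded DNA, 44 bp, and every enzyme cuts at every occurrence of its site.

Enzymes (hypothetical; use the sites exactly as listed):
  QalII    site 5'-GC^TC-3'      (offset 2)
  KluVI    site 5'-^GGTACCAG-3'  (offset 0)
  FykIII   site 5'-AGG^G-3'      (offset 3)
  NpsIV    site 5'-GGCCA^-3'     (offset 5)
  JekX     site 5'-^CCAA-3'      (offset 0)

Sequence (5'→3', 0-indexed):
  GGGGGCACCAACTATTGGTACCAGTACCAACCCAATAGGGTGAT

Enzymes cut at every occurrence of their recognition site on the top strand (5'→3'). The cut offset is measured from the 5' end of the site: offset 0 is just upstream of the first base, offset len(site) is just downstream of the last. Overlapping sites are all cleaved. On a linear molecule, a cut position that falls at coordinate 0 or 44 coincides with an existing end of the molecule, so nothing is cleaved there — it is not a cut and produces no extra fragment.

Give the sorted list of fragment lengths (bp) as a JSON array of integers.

Scan for sites:
  QalII (GCTC, off=2): no sites
  KluVI GGTACCAG/0: at [16] ⇒ [16]
  FykIII AGGG/3: at [36] ⇒ [39]
  NpsIV (GGCCA, off=5): no sites
  JekX CCAA/0: at [7, 26, 31] ⇒ [7, 26, 31]

Pooled cuts: [7, 16, 26, 31, 39]

Fragment lengths:
  [0,7): 7 bp
  [7,16): 9 bp
  [16,26): 10 bp
  [26,31): 5 bp
  [31,39): 8 bp
  [39,44): 5 bp

[5,5,7,8,9,10]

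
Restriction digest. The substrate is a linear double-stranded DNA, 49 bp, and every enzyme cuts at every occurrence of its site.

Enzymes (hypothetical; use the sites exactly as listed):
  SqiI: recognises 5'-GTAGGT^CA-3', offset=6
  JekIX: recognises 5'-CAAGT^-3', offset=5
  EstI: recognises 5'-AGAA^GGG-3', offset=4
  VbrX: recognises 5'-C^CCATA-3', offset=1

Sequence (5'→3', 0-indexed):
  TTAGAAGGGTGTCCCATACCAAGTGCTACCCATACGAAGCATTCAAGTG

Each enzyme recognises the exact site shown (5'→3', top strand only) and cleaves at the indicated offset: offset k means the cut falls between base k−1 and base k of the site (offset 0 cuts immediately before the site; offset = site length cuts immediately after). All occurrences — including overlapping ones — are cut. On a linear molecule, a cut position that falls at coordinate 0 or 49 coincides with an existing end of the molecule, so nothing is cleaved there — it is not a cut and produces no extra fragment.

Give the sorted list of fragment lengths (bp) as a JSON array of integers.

Per-enzyme occurrences:
  SqiI (GTAGGTCA, off=6): no sites
  JekIX CAAGT/5: at [19, 43] ⇒ [24, 48]
  EstI AGAAGGG/4: at [2] ⇒ [6]
  VbrX CCCATA/1: at [12, 28] ⇒ [13, 29]

All cut coordinates (distinct, sorted): [6, 13, 24, 29, 48]

Fragment lengths:
  [0,6): 6 bp
  [6,13): 7 bp
  [13,24): 11 bp
  [24,29): 5 bp
  [29,48): 19 bp
  [48,49): 1 bp

[1,5,6,7,11,19]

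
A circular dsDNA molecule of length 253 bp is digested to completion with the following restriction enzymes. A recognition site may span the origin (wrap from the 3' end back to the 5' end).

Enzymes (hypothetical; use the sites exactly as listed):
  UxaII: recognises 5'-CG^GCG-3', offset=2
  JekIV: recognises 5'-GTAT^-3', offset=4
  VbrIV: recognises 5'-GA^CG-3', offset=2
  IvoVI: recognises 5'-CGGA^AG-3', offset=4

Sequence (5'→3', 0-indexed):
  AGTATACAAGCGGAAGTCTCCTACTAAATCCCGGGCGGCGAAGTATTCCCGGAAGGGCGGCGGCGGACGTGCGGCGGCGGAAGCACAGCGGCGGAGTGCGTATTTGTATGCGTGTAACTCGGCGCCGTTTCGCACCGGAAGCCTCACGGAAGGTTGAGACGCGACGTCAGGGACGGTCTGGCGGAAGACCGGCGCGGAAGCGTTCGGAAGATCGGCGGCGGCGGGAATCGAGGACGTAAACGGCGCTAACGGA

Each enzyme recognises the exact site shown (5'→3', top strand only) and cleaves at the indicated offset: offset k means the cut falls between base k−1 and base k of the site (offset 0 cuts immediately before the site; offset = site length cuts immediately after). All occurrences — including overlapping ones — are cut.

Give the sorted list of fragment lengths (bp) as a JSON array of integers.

[3,3,3,3,5,5,5,5,6,6,6,6,6,7,7,8,9,9,9,9,9,10,11,11,12,12,13,14,18,23]

Scan for sites:
  UxaII (CGGCG, off=2): starts [35, 57, 60, 71, 74, 88, 119, 189, 212, 215, 218, 240] → cuts [37, 59, 62, 73, 76, 90, 121, 191, 214, 217, 220, 242]
  JekIV (GTAT, off=4): starts [1, 42, 99, 105] → cuts [5, 46, 103, 109]
  VbrIV (GACG, off=2): starts [65, 157, 162, 171, 232] → cuts [67, 159, 164, 173, 234]
  IvoVI (CGGAAG, off=4): starts [10, 49, 77, 135, 146, 181, 194, 204, 249] → cuts [0, 14, 53, 81, 139, 150, 185, 198, 208]

Pooled cuts: [0, 5, 14, 37, 46, 53, 59, 62, 67, 73, 76, 81, 90, 103, 109, 121, 139, 150, 159, 164, 173, 185, 191, 198, 208, 214, 217, 220, 234, 242]

Fragment lengths:
  0→5: 5 bp
  5→14: 9 bp
  14→37: 23 bp
  37→46: 9 bp
  46→53: 7 bp
  53→59: 6 bp
  59→62: 3 bp
  62→67: 5 bp
  67→73: 6 bp
  73→76: 3 bp
  76→81: 5 bp
  81→90: 9 bp
  90→103: 13 bp
  103→109: 6 bp
  109→121: 12 bp
  121→139: 18 bp
  139→150: 11 bp
  150→159: 9 bp
  159→164: 5 bp
  164→173: 9 bp
  173→185: 12 bp
  185→191: 6 bp
  191→198: 7 bp
  198→208: 10 bp
  208→214: 6 bp
  214→217: 3 bp
  217→220: 3 bp
  220→234: 14 bp
  234→242: 8 bp
  242→0 (wrap): 253-242+0 = 11 bp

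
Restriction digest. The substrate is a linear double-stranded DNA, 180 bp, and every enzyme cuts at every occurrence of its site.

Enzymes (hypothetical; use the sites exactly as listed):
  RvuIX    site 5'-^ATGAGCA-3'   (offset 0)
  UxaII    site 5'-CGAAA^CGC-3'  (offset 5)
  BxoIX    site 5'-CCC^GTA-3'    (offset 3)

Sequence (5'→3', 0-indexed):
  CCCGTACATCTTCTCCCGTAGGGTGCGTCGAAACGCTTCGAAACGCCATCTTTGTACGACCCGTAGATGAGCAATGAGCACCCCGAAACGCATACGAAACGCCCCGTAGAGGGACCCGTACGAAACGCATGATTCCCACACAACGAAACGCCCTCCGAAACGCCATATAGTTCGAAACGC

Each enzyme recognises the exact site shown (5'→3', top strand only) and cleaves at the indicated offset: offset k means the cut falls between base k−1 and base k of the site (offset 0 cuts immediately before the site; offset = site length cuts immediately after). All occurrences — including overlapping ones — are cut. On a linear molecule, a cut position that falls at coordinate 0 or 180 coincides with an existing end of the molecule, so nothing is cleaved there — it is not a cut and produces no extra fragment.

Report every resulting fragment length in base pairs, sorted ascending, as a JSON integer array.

Site scan:
  RvuIX (ATGAGCA, off=0): starts [66, 73] → cuts [66, 73]
  UxaII (CGAAACGC, off=5): starts [28, 38, 83, 94, 120, 143, 155, 172] → cuts [33, 43, 88, 99, 125, 148, 160, 177]
  BxoIX (CCCGTA, off=3): starts [0, 14, 59, 102, 114] → cuts [3, 17, 62, 105, 117]

Pooled cuts: [3, 17, 33, 43, 62, 66, 73, 88, 99, 105, 117, 125, 148, 160, 177]

Fragment lengths:
  [0,3): 3 bp
  [3,17): 14 bp
  [17,33): 16 bp
  [33,43): 10 bp
  [43,62): 19 bp
  [62,66): 4 bp
  [66,73): 7 bp
  [73,88): 15 bp
  [88,99): 11 bp
  [99,105): 6 bp
  [105,117): 12 bp
  [117,125): 8 bp
  [125,148): 23 bp
  [148,160): 12 bp
  [160,177): 17 bp
  [177,180): 3 bp

[3,3,4,6,7,8,10,11,12,12,14,15,16,17,19,23]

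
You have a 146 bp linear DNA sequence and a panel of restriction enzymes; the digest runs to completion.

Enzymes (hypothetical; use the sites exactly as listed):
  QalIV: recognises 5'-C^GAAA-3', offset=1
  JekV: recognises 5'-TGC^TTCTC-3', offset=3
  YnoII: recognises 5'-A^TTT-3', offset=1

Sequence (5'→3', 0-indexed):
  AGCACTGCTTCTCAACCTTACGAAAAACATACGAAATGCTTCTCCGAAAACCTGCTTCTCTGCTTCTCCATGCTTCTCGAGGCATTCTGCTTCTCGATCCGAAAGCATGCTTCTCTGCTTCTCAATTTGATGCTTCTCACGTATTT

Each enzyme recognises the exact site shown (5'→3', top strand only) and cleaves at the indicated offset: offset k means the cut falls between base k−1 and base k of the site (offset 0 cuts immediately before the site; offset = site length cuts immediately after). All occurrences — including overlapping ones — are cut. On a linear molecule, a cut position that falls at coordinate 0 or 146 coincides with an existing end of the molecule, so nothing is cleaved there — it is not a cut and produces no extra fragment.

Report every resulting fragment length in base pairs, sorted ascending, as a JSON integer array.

Site scan:
  QalIV (CGAAA, off=1): starts [20, 31, 44, 99] → cuts [21, 32, 45, 100]
  JekV (TGCTTCTC, off=3): starts [5, 36, 52, 60, 70, 87, 107, 115, 130] → cuts [8, 39, 55, 63, 73, 90, 110, 118, 133]
  YnoII (ATTT, off=1): starts [124, 142] → cuts [125, 143]

All cut coordinates (distinct, sorted): [8, 21, 32, 39, 45, 55, 63, 73, 90, 100, 110, 118, 125, 133, 143]

Fragments:
  [0,8): 8 bp
  [8,21): 13 bp
  [21,32): 11 bp
  [32,39): 7 bp
  [39,45): 6 bp
  [45,55): 10 bp
  [55,63): 8 bp
  [63,73): 10 bp
  [73,90): 17 bp
  [90,100): 10 bp
  [100,110): 10 bp
  [110,118): 8 bp
  [118,125): 7 bp
  [125,133): 8 bp
  [133,143): 10 bp
  [143,146): 3 bp

[3,6,7,7,8,8,8,8,10,10,10,10,10,11,13,17]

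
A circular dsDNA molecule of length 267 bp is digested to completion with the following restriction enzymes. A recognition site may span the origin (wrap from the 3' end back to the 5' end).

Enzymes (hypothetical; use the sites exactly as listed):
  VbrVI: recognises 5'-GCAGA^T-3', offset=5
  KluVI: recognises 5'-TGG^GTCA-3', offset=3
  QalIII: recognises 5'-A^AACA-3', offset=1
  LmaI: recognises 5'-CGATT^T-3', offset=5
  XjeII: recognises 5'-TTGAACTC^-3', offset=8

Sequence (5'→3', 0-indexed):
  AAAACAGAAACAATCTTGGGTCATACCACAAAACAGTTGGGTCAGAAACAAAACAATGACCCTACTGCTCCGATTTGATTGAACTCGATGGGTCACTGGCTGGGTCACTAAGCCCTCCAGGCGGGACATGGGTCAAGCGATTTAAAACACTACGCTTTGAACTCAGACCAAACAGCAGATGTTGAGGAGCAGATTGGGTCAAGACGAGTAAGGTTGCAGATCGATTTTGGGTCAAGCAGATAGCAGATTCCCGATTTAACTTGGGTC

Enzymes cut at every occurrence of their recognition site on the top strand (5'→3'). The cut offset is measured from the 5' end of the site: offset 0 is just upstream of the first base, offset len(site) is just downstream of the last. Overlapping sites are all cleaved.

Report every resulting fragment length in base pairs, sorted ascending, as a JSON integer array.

[3,4,4,5,5,5,6,6,6,6,7,8,9,9,9,10,11,11,11,12,12,14,19,23,24,28]

Per-enzyme occurrences:
  VbrVI GCAGAT/5: at [174, 188, 215, 235, 242] ⇒ [179, 193, 220, 240, 247]
  KluVI TGGGTCA/3: at [16, 37, 88, 100, 128, 194, 227, 261] ⇒ [19, 40, 91, 103, 131, 197, 230, 264]
  QalIII AAACA/1: at [1, 7, 30, 45, 50, 144, 169] ⇒ [2, 8, 31, 46, 51, 145, 170]
  LmaI CGATTT/5: at [70, 137, 221, 251] ⇒ [75, 142, 226, 256]
  XjeII TTGAACTC/8: at [78, 156] ⇒ [86, 164]

Pooled cuts: [2, 8, 19, 31, 40, 46, 51, 75, 86, 91, 103, 131, 142, 145, 164, 170, 179, 193, 197, 220, 226, 230, 240, 247, 256, 264]

Fragments:
  2→8: 6 bp
  8→19: 11 bp
  19→31: 12 bp
  31→40: 9 bp
  40→46: 6 bp
  46→51: 5 bp
  51→75: 24 bp
  75→86: 11 bp
  86→91: 5 bp
  91→103: 12 bp
  103→131: 28 bp
  131→142: 11 bp
  142→145: 3 bp
  145→164: 19 bp
  164→170: 6 bp
  170→179: 9 bp
  179→193: 14 bp
  193→197: 4 bp
  197→220: 23 bp
  220→226: 6 bp
  226→230: 4 bp
  230→240: 10 bp
  240→247: 7 bp
  247→256: 9 bp
  256→264: 8 bp
  264→2 (wrap): 267-264+2 = 5 bp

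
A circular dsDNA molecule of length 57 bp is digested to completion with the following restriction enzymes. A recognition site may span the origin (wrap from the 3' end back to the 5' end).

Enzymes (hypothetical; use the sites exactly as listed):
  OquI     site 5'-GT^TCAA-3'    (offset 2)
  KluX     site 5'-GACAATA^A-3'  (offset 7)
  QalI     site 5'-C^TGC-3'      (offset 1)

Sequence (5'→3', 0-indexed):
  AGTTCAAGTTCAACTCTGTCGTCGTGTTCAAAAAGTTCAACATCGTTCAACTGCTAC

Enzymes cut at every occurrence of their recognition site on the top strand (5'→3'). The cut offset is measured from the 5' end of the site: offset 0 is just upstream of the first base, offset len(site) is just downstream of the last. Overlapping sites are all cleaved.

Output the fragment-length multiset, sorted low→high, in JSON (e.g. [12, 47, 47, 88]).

[5,6,9,9,10,18]

Per-enzyme occurrences:
  OquI GTTCAA/2: at [1, 7, 25, 34, 44] ⇒ [3, 9, 27, 36, 46]
  KluX (GACAATAA, off=7): no sites
  QalI CTGC/1: at [50] ⇒ [51]

Pooled cuts: [3, 9, 27, 36, 46, 51]

Fragment lengths:
  3→9: 6 bp
  9→27: 18 bp
  27→36: 9 bp
  36→46: 10 bp
  46→51: 5 bp
  51→3 (wrap): 57-51+3 = 9 bp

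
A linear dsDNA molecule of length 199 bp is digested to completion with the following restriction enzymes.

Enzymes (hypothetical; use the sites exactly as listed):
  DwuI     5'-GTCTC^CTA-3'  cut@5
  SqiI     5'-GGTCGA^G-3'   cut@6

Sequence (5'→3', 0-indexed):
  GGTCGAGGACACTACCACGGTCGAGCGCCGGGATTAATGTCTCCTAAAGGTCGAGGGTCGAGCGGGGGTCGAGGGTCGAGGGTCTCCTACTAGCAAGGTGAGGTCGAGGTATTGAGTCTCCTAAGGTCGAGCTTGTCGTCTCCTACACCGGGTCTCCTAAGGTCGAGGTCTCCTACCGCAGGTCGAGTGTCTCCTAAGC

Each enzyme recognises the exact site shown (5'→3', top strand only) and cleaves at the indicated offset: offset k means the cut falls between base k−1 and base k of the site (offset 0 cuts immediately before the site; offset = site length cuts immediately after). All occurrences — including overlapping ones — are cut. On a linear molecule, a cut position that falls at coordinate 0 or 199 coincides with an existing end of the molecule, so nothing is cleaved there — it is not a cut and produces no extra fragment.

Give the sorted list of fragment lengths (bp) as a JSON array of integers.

Per-enzyme occurrences:
  DwuI (GTCTCCTA, off=5): starts [38, 81, 115, 137, 151, 167, 188] → cuts [43, 86, 120, 142, 156, 172, 193]
  SqiI (GGTCGAG, off=6): starts [0, 18, 48, 55, 66, 73, 101, 124, 160, 180] → cuts [6, 24, 54, 61, 72, 79, 107, 130, 166, 186]

All cut coordinates (distinct, sorted): [6, 24, 43, 54, 61, 72, 79, 86, 107, 120, 130, 142, 156, 166, 172, 186, 193]

Fragment lengths:
  [0,6): 6 bp
  [6,24): 18 bp
  [24,43): 19 bp
  [43,54): 11 bp
  [54,61): 7 bp
  [61,72): 11 bp
  [72,79): 7 bp
  [79,86): 7 bp
  [86,107): 21 bp
  [107,120): 13 bp
  [120,130): 10 bp
  [130,142): 12 bp
  [142,156): 14 bp
  [156,166): 10 bp
  [166,172): 6 bp
  [172,186): 14 bp
  [186,193): 7 bp
  [193,199): 6 bp

[6,6,6,7,7,7,7,10,10,11,11,12,13,14,14,18,19,21]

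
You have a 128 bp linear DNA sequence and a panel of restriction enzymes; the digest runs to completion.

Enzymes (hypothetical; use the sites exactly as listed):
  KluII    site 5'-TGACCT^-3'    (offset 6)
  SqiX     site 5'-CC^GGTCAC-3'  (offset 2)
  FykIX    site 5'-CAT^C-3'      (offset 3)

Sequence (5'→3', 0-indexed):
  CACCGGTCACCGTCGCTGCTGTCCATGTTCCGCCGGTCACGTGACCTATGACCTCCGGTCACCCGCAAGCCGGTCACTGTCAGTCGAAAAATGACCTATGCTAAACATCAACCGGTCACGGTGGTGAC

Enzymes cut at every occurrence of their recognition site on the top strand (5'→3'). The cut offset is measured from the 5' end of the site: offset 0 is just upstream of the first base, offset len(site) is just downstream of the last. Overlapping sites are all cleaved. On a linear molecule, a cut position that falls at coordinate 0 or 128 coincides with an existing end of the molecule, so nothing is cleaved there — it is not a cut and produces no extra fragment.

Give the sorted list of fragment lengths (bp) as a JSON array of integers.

Site scan:
  KluII TGACCT/6: at [41, 48, 91] ⇒ [47, 54, 97]
  SqiX CCGGTCAC/2: at [2, 32, 54, 69, 111] ⇒ [4, 34, 56, 71, 113]
  FykIX CATC/3: at [105] ⇒ [108]

Pooled cuts: [4, 34, 47, 54, 56, 71, 97, 108, 113]

Fragments:
  [0,4): 4 bp
  [4,34): 30 bp
  [34,47): 13 bp
  [47,54): 7 bp
  [54,56): 2 bp
  [56,71): 15 bp
  [71,97): 26 bp
  [97,108): 11 bp
  [108,113): 5 bp
  [113,128): 15 bp

[2,4,5,7,11,13,15,15,26,30]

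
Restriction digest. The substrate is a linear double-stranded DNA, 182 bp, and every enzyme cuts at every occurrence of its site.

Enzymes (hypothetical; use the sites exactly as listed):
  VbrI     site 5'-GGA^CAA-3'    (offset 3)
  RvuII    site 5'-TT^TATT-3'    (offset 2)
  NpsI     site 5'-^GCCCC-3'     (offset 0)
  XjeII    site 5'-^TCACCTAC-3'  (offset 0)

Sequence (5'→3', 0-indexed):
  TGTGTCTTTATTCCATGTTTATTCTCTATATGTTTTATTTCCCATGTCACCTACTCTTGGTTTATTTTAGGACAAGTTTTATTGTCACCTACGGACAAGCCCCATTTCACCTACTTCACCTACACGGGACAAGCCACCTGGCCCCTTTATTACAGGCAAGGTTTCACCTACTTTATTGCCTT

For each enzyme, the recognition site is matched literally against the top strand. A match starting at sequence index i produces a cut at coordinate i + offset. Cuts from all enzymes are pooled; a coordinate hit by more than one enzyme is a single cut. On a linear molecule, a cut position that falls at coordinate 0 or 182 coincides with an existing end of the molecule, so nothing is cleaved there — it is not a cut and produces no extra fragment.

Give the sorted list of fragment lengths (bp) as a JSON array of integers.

[3,5,7,7,8,8,9,9,10,10,11,11,11,11,14,16,16,16]

Scan for sites:
  VbrI GGACAA/3: at [69, 92, 126] ⇒ [72, 95, 129]
  RvuII TTTATT/2: at [6, 17, 33, 60, 77, 145, 171] ⇒ [8, 19, 35, 62, 79, 147, 173]
  NpsI GCCCC/0: at [98, 140] ⇒ [98, 140]
  XjeII TCACCTAC/0: at [46, 84, 106, 115, 163] ⇒ [46, 84, 106, 115, 163]

All cut coordinates (distinct, sorted): [8, 19, 35, 46, 62, 72, 79, 84, 95, 98, 106, 115, 129, 140, 147, 163, 173]

Fragment lengths:
  [0,8): 8 bp
  [8,19): 11 bp
  [19,35): 16 bp
  [35,46): 11 bp
  [46,62): 16 bp
  [62,72): 10 bp
  [72,79): 7 bp
  [79,84): 5 bp
  [84,95): 11 bp
  [95,98): 3 bp
  [98,106): 8 bp
  [106,115): 9 bp
  [115,129): 14 bp
  [129,140): 11 bp
  [140,147): 7 bp
  [147,163): 16 bp
  [163,173): 10 bp
  [173,182): 9 bp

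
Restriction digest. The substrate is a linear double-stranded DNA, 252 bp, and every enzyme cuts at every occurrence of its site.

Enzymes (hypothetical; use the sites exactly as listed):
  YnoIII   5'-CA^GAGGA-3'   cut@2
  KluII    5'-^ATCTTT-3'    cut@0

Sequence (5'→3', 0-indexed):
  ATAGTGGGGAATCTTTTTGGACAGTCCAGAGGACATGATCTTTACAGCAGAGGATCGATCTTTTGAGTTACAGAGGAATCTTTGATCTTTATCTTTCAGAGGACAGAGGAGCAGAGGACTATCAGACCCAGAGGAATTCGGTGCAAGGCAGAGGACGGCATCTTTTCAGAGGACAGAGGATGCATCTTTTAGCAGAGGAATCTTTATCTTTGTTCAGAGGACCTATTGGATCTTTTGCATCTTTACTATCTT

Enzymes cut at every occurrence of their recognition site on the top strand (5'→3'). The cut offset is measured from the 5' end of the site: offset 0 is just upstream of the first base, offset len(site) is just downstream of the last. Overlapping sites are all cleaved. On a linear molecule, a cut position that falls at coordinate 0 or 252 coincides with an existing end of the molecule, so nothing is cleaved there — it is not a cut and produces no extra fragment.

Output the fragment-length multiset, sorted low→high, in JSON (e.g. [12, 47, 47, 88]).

Site scan:
  YnoIII CAGAGGA/2: at [26, 47, 70, 96, 103, 111, 128, 148, 166, 173, 192, 214] ⇒ [28, 49, 72, 98, 105, 113, 130, 150, 168, 175, 194, 216]
  KluII ATCTTT/0: at [10, 37, 57, 77, 84, 90, 159, 183, 199, 205, 229, 238] ⇒ [10, 37, 57, 77, 84, 90, 159, 183, 199, 205, 229, 238]

All cut coordinates (distinct, sorted): [10, 28, 37, 49, 57, 72, 77, 84, 90, 98, 105, 113, 130, 150, 159, 168, 175, 183, 194, 199, 205, 216, 229, 238]

Fragments:
  [0,10): 10 bp
  [10,28): 18 bp
  [28,37): 9 bp
  [37,49): 12 bp
  [49,57): 8 bp
  [57,72): 15 bp
  [72,77): 5 bp
  [77,84): 7 bp
  [84,90): 6 bp
  [90,98): 8 bp
  [98,105): 7 bp
  [105,113): 8 bp
  [113,130): 17 bp
  [130,150): 20 bp
  [150,159): 9 bp
  [159,168): 9 bp
  [168,175): 7 bp
  [175,183): 8 bp
  [183,194): 11 bp
  [194,199): 5 bp
  [199,205): 6 bp
  [205,216): 11 bp
  [216,229): 13 bp
  [229,238): 9 bp
  [238,252): 14 bp

[5,5,6,6,7,7,7,8,8,8,8,9,9,9,9,10,11,11,12,13,14,15,17,18,20]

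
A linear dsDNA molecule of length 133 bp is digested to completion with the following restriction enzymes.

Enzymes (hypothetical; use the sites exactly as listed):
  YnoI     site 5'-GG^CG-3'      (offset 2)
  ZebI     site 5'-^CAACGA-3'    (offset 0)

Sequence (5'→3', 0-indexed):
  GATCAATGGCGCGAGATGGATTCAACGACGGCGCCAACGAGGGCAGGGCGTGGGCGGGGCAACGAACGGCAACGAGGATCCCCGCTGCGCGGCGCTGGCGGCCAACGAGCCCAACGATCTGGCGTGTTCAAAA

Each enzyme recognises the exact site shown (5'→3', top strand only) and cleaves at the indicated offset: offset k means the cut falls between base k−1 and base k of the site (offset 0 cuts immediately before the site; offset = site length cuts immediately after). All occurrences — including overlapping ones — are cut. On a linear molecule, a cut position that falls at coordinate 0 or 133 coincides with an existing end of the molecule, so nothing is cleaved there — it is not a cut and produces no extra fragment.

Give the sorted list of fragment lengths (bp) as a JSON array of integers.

[3,4,5,6,6,9,9,9,10,11,11,13,14,23]

Site scan:
  YnoI (GGCG, off=2): starts [7, 29, 46, 52, 90, 96, 120] → cuts [9, 31, 48, 54, 92, 98, 122]
  ZebI (CAACGA, off=0): starts [22, 34, 59, 69, 102, 111] → cuts [22, 34, 59, 69, 102, 111]

All cut coordinates (distinct, sorted): [9, 22, 31, 34, 48, 54, 59, 69, 92, 98, 102, 111, 122]

Fragment lengths:
  [0,9): 9 bp
  [9,22): 13 bp
  [22,31): 9 bp
  [31,34): 3 bp
  [34,48): 14 bp
  [48,54): 6 bp
  [54,59): 5 bp
  [59,69): 10 bp
  [69,92): 23 bp
  [92,98): 6 bp
  [98,102): 4 bp
  [102,111): 9 bp
  [111,122): 11 bp
  [122,133): 11 bp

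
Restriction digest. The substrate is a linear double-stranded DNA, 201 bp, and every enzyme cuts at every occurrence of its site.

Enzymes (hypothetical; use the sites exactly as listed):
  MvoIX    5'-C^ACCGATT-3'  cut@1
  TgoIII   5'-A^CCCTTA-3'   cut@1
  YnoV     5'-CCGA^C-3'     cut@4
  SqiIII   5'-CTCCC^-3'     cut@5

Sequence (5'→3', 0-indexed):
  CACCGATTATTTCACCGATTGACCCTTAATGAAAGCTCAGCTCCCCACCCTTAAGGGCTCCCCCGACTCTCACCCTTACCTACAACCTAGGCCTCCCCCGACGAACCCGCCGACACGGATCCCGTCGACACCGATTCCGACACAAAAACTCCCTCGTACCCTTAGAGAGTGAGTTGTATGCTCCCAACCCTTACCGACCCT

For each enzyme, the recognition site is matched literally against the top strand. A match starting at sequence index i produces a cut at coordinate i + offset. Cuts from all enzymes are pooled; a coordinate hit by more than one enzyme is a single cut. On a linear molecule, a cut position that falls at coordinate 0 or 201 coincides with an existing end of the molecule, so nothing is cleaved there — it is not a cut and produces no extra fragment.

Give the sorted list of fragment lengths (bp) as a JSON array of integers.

[1,2,2,4,4,4,5,6,9,10,11,12,12,13,15,16,23,25,27]

Site scan:
  MvoIX CACCGATT/1: at [0, 12, 128] ⇒ [1, 13, 129]
  TgoIII ACCCTTA/1: at [21, 46, 71, 157, 186] ⇒ [22, 47, 72, 158, 187]
  YnoV CCGAC/4: at [62, 97, 109, 136, 193] ⇒ [66, 101, 113, 140, 197]
  SqiIII CTCCC/5: at [40, 57, 92, 148, 180] ⇒ [45, 62, 97, 153, 185]

All cut coordinates (distinct, sorted): [1, 13, 22, 45, 47, 62, 66, 72, 97, 101, 113, 129, 140, 153, 158, 185, 187, 197]

Fragment lengths:
  [0,1): 1 bp
  [1,13): 12 bp
  [13,22): 9 bp
  [22,45): 23 bp
  [45,47): 2 bp
  [47,62): 15 bp
  [62,66): 4 bp
  [66,72): 6 bp
  [72,97): 25 bp
  [97,101): 4 bp
  [101,113): 12 bp
  [113,129): 16 bp
  [129,140): 11 bp
  [140,153): 13 bp
  [153,158): 5 bp
  [158,185): 27 bp
  [185,187): 2 bp
  [187,197): 10 bp
  [197,201): 4 bp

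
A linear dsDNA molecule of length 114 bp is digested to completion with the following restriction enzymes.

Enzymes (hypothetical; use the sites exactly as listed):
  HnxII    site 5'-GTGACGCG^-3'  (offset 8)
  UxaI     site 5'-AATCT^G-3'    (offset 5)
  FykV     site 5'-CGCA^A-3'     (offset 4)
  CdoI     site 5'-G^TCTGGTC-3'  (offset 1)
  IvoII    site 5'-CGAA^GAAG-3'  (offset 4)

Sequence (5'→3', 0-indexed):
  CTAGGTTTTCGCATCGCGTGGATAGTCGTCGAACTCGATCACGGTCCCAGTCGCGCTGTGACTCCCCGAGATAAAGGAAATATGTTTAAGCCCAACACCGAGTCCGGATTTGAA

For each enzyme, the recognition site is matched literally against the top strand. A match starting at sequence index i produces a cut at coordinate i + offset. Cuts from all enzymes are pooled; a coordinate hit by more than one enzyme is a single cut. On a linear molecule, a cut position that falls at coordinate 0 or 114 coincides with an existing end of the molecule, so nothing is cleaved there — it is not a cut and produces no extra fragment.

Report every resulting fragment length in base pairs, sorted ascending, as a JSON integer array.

[114]

Per-enzyme occurrences:
  HnxII (GTGACGCG, off=8): no sites
  UxaI (AATCTG, off=5): no sites
  FykV (CGCAA, off=4): no sites
  CdoI (GTCTGGTC, off=1): no sites
  IvoII (CGAAGAAG, off=4): no sites

All cut coordinates (distinct, sorted): ∅

Fragment lengths:
  no cuts → one linear fragment of 114 bp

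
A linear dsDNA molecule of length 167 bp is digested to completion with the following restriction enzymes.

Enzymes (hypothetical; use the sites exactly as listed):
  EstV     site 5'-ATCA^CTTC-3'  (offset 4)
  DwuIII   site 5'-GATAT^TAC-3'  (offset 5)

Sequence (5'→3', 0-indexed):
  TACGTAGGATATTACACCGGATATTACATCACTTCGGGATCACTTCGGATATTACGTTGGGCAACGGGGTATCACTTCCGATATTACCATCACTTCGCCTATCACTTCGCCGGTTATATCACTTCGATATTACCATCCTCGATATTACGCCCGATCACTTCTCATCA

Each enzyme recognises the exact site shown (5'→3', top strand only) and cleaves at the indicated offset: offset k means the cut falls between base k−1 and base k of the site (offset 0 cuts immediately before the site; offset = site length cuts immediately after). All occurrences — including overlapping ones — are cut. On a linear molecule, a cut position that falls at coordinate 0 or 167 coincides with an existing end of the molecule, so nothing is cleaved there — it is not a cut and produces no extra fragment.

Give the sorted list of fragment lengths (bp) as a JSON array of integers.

[7,8,9,10,10,10,11,12,12,12,12,15,17,22]

Site scan:
  EstV (ATCACTTC, off=4): starts [27, 38, 70, 88, 100, 117, 153] → cuts [31, 42, 74, 92, 104, 121, 157]
  DwuIII (GATATTAC, off=5): starts [7, 19, 47, 79, 125, 140] → cuts [12, 24, 52, 84, 130, 145]

Pooled cuts: [12, 24, 31, 42, 52, 74, 84, 92, 104, 121, 130, 145, 157]

Fragments:
  [0,12): 12 bp
  [12,24): 12 bp
  [24,31): 7 bp
  [31,42): 11 bp
  [42,52): 10 bp
  [52,74): 22 bp
  [74,84): 10 bp
  [84,92): 8 bp
  [92,104): 12 bp
  [104,121): 17 bp
  [121,130): 9 bp
  [130,145): 15 bp
  [145,157): 12 bp
  [157,167): 10 bp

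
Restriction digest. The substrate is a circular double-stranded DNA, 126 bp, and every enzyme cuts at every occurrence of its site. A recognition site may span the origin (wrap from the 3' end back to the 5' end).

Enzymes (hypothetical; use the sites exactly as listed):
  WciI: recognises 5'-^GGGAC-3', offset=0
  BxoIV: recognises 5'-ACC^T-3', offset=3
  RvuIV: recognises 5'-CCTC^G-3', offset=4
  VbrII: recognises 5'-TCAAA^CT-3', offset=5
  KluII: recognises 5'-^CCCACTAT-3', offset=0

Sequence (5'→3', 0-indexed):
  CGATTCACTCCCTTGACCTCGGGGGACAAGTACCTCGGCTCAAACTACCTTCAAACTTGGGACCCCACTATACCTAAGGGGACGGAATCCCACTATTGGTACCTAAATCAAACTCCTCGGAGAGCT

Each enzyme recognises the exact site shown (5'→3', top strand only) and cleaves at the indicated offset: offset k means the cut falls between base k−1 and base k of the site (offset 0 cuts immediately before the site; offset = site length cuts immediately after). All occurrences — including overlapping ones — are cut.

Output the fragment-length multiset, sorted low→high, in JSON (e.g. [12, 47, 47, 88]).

Scan for sites:
  WciI GGGAC/0: at [22, 58, 78] ⇒ [22, 58, 78]
  BxoIV ACCT/3: at [15, 31, 46, 71, 100] ⇒ [18, 34, 49, 74, 103]
  RvuIV CCTCG/4: at [16, 32, 114] ⇒ [20, 36, 118]
  VbrII TCAAACT/5: at [39, 50, 107] ⇒ [44, 55, 112]
  KluII CCCACTAT/0: at [63, 88] ⇒ [63, 88]

Pooled cuts: [18, 20, 22, 34, 36, 44, 49, 55, 58, 63, 74, 78, 88, 103, 112, 118]

Fragment lengths:
  18→20: 2 bp
  20→22: 2 bp
  22→34: 12 bp
  34→36: 2 bp
  36→44: 8 bp
  44→49: 5 bp
  49→55: 6 bp
  55→58: 3 bp
  58→63: 5 bp
  63→74: 11 bp
  74→78: 4 bp
  78→88: 10 bp
  88→103: 15 bp
  103→112: 9 bp
  112→118: 6 bp
  118→18 (wrap): 126-118+18 = 26 bp

[2,2,2,3,4,5,5,6,6,8,9,10,11,12,15,26]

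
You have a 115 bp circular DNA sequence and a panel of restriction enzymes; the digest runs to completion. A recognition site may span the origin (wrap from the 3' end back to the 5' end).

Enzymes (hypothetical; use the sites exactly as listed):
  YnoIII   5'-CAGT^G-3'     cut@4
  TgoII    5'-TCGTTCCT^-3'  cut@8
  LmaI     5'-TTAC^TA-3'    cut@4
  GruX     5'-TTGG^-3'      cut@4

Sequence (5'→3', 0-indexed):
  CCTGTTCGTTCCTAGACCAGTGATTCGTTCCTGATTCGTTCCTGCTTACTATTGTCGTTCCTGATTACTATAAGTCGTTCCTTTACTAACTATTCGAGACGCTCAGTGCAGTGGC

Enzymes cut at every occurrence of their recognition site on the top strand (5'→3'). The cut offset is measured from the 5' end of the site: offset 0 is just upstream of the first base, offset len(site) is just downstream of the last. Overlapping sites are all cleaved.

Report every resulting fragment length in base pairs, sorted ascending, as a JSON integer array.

Scan for sites:
  YnoIII CAGTG/4: at [17, 103, 108] ⇒ [21, 107, 112]
  TgoII TCGTTCCT/8: at [5, 24, 35, 54, 74] ⇒ [13, 32, 43, 62, 82]
  LmaI TTACTA/4: at [45, 64, 82] ⇒ [49, 68, 86]
  GruX (TTGG, off=4): no sites

Pooled cuts: [13, 21, 32, 43, 49, 62, 68, 82, 86, 107, 112]

Fragment lengths:
  13→21: 8 bp
  21→32: 11 bp
  32→43: 11 bp
  43→49: 6 bp
  49→62: 13 bp
  62→68: 6 bp
  68→82: 14 bp
  82→86: 4 bp
  86→107: 21 bp
  107→112: 5 bp
  112→13 (wrap): 115-112+13 = 16 bp

[4,5,6,6,8,11,11,13,14,16,21]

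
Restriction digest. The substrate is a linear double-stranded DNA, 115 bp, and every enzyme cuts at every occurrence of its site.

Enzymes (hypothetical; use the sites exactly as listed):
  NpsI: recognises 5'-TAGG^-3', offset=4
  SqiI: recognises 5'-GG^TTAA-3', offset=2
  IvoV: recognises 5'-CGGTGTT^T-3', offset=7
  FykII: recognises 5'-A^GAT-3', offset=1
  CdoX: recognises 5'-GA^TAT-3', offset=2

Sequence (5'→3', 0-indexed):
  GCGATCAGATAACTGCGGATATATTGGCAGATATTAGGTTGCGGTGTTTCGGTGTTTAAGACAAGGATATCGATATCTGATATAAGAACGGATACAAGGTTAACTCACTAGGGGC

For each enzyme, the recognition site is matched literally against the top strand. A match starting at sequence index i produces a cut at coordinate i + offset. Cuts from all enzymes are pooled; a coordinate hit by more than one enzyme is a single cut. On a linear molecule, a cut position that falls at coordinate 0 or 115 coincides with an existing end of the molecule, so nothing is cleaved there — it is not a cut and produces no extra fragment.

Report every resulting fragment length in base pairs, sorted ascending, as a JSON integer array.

Scan for sites:
  NpsI (TAGG, off=4): starts [34, 108] → cuts [38, 112]
  SqiI (GGTTAA, off=2): starts [97] → cuts [99]
  IvoV (CGGTGTTT, off=7): starts [41, 49] → cuts [48, 56]
  FykII (AGAT, off=1): starts [6, 28] → cuts [7, 29]
  CdoX (GATAT, off=2): starts [17, 29, 65, 71, 78] → cuts [19, 31, 67, 73, 80]

Pooled cuts: [7, 19, 29, 31, 38, 48, 56, 67, 73, 80, 99, 112]

Fragment lengths:
  [0,7): 7 bp
  [7,19): 12 bp
  [19,29): 10 bp
  [29,31): 2 bp
  [31,38): 7 bp
  [38,48): 10 bp
  [48,56): 8 bp
  [56,67): 11 bp
  [67,73): 6 bp
  [73,80): 7 bp
  [80,99): 19 bp
  [99,112): 13 bp
  [112,115): 3 bp

[2,3,6,7,7,7,8,10,10,11,12,13,19]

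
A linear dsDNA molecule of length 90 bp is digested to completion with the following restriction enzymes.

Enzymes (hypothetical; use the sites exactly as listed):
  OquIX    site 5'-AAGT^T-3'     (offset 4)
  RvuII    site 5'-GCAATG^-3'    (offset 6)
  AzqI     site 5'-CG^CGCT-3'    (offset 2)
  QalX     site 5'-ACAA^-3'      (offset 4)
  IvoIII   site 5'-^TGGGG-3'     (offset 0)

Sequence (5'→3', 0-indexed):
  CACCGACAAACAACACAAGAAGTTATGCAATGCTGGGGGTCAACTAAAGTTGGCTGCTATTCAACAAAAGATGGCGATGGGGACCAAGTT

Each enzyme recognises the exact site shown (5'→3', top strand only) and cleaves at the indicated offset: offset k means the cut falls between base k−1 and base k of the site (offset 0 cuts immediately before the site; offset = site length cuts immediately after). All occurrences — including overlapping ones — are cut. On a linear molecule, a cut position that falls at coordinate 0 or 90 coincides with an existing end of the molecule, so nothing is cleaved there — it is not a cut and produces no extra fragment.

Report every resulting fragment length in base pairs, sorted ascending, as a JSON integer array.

[1,1,4,5,5,9,9,10,12,17,17]

Per-enzyme occurrences:
  OquIX AAGTT/4: at [19, 46, 85] ⇒ [23, 50, 89]
  RvuII GCAATG/6: at [26] ⇒ [32]
  AzqI (CGCGCT, off=2): no sites
  QalX ACAA/4: at [5, 9, 14, 63] ⇒ [9, 13, 18, 67]
  IvoIII TGGGG/0: at [33, 77] ⇒ [33, 77]

Pooled cuts: [9, 13, 18, 23, 32, 33, 50, 67, 77, 89]

Fragments:
  [0,9): 9 bp
  [9,13): 4 bp
  [13,18): 5 bp
  [18,23): 5 bp
  [23,32): 9 bp
  [32,33): 1 bp
  [33,50): 17 bp
  [50,67): 17 bp
  [67,77): 10 bp
  [77,89): 12 bp
  [89,90): 1 bp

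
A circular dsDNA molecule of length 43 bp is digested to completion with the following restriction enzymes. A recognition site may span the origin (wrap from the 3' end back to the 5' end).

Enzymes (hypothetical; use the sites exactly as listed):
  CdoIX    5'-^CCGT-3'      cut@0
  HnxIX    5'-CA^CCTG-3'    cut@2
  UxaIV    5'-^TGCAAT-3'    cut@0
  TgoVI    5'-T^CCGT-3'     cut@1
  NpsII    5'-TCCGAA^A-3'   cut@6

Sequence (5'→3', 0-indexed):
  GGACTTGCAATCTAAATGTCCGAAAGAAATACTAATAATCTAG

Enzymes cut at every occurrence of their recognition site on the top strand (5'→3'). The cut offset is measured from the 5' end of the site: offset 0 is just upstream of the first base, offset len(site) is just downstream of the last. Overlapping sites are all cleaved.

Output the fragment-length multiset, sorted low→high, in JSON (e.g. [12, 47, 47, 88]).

[19,24]

Site scan:
  CdoIX (CCGT, off=0): no sites
  HnxIX (CACCTG, off=2): no sites
  UxaIV (TGCAAT, off=0): starts [5] → cuts [5]
  TgoVI (TCCGT, off=1): no sites
  NpsII (TCCGAAA, off=6): starts [18] → cuts [24]

Pooled cuts: [5, 24]

Fragment lengths:
  5→24: 19 bp
  24→5 (wrap): 43-24+5 = 24 bp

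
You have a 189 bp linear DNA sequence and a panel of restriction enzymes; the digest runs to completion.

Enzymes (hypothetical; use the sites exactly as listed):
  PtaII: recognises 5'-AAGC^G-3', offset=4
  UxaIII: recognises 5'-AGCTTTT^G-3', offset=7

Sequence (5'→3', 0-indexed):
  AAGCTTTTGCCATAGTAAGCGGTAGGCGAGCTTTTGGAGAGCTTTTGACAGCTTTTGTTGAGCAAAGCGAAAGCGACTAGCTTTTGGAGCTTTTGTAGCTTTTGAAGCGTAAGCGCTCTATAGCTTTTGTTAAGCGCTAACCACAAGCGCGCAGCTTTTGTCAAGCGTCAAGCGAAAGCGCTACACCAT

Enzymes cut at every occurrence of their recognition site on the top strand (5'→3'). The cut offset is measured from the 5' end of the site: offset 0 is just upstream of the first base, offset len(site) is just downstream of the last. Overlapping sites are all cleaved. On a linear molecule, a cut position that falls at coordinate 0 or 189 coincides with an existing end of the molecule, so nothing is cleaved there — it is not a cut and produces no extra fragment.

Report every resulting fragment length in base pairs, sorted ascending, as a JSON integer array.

[5,6,6,6,7,7,7,8,9,9,10,10,11,11,11,12,12,13,14,15]

Site scan:
  PtaII AAGCG/4: at [16, 64, 70, 104, 110, 131, 144, 162, 169, 175] ⇒ [20, 68, 74, 108, 114, 135, 148, 166, 173, 179]
  UxaIII AGCTTTTG/7: at [1, 28, 39, 49, 78, 87, 96, 121, 152] ⇒ [8, 35, 46, 56, 85, 94, 103, 128, 159]

All cut coordinates (distinct, sorted): [8, 20, 35, 46, 56, 68, 74, 85, 94, 103, 108, 114, 128, 135, 148, 159, 166, 173, 179]

Fragments:
  [0,8): 8 bp
  [8,20): 12 bp
  [20,35): 15 bp
  [35,46): 11 bp
  [46,56): 10 bp
  [56,68): 12 bp
  [68,74): 6 bp
  [74,85): 11 bp
  [85,94): 9 bp
  [94,103): 9 bp
  [103,108): 5 bp
  [108,114): 6 bp
  [114,128): 14 bp
  [128,135): 7 bp
  [135,148): 13 bp
  [148,159): 11 bp
  [159,166): 7 bp
  [166,173): 7 bp
  [173,179): 6 bp
  [179,189): 10 bp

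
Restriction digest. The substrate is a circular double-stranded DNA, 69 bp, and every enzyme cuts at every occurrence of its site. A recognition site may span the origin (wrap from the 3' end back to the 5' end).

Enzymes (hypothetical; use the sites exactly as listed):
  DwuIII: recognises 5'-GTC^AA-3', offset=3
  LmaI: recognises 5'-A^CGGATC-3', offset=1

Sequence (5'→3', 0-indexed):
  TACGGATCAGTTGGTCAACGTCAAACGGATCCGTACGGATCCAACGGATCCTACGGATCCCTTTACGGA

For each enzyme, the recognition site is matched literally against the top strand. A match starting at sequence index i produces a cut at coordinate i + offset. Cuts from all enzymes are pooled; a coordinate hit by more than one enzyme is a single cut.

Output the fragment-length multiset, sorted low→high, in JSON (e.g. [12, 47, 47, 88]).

[3,6,9,9,10,14,18]

Site scan:
  DwuIII GTCAA/3: at [13, 19] ⇒ [16, 22]
  LmaI ACGGATC/1: at [1, 24, 34, 43, 52] ⇒ [2, 25, 35, 44, 53]

All cut coordinates (distinct, sorted): [2, 16, 22, 25, 35, 44, 53]

Fragment lengths:
  2→16: 14 bp
  16→22: 6 bp
  22→25: 3 bp
  25→35: 10 bp
  35→44: 9 bp
  44→53: 9 bp
  53→2 (wrap): 69-53+2 = 18 bp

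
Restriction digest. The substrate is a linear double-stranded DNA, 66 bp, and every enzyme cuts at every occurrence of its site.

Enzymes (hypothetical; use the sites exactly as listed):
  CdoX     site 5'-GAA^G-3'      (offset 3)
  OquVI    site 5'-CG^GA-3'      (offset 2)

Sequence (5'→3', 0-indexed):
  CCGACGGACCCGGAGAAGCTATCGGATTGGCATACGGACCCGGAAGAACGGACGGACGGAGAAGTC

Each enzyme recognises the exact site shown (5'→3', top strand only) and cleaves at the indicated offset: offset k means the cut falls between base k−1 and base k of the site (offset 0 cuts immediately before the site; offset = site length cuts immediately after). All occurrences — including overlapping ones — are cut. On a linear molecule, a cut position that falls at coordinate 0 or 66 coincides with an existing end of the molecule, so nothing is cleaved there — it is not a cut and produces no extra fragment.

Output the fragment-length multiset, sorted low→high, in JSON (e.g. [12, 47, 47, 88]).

Per-enzyme occurrences:
  CdoX (GAAG, off=3): starts [14, 42, 60] → cuts [17, 45, 63]
  OquVI (CGGA, off=2): starts [4, 10, 22, 34, 40, 48, 52, 56] → cuts [6, 12, 24, 36, 42, 50, 54, 58]

Pooled cuts: [6, 12, 17, 24, 36, 42, 45, 50, 54, 58, 63]

Fragment lengths:
  [0,6): 6 bp
  [6,12): 6 bp
  [12,17): 5 bp
  [17,24): 7 bp
  [24,36): 12 bp
  [36,42): 6 bp
  [42,45): 3 bp
  [45,50): 5 bp
  [50,54): 4 bp
  [54,58): 4 bp
  [58,63): 5 bp
  [63,66): 3 bp

[3,3,4,4,5,5,5,6,6,6,7,12]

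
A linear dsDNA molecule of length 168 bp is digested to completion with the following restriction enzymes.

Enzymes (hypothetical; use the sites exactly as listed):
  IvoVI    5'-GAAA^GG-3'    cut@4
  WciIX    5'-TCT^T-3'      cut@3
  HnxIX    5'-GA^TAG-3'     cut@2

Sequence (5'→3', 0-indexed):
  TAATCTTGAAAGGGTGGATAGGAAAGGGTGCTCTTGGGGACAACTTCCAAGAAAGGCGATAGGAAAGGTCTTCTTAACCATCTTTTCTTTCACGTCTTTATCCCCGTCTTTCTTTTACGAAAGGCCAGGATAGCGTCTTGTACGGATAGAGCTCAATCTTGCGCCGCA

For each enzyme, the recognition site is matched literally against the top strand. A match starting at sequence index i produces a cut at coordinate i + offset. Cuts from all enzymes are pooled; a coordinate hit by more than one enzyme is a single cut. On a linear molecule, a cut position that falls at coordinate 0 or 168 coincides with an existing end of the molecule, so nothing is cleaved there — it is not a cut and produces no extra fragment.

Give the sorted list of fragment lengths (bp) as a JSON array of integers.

[3,4,5,5,5,5,6,7,7,7,8,8,8,9,9,9,9,9,12,13,20]

Scan for sites:
  IvoVI GAAAGG/4: at [7, 21, 50, 62, 118] ⇒ [11, 25, 54, 66, 122]
  WciIX TCTT/3: at [3, 31, 68, 71, 80, 85, 94, 106, 110, 135, 156] ⇒ [6, 34, 71, 74, 83, 88, 97, 109, 113, 138, 159]
  HnxIX GATAG/2: at [16, 57, 128, 144] ⇒ [18, 59, 130, 146]

Pooled cuts: [6, 11, 18, 25, 34, 54, 59, 66, 71, 74, 83, 88, 97, 109, 113, 122, 130, 138, 146, 159]

Fragment lengths:
  [0,6): 6 bp
  [6,11): 5 bp
  [11,18): 7 bp
  [18,25): 7 bp
  [25,34): 9 bp
  [34,54): 20 bp
  [54,59): 5 bp
  [59,66): 7 bp
  [66,71): 5 bp
  [71,74): 3 bp
  [74,83): 9 bp
  [83,88): 5 bp
  [88,97): 9 bp
  [97,109): 12 bp
  [109,113): 4 bp
  [113,122): 9 bp
  [122,130): 8 bp
  [130,138): 8 bp
  [138,146): 8 bp
  [146,159): 13 bp
  [159,168): 9 bp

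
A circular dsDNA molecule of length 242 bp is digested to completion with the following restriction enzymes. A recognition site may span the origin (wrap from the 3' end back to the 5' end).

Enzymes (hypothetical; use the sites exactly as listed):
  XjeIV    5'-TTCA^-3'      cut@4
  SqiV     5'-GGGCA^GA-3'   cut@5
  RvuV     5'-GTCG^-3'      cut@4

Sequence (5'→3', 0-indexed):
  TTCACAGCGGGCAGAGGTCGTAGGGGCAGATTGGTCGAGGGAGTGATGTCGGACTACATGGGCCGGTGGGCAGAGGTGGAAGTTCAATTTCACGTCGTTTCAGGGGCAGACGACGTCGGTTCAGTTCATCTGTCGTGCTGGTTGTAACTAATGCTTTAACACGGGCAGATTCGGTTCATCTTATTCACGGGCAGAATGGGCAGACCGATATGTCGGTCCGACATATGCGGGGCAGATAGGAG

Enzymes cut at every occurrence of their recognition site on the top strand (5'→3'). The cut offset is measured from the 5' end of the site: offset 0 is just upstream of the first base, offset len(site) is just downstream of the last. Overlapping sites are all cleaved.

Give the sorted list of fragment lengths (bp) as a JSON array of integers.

[5,5,5,5,6,6,6,7,7,8,9,9,9,9,10,11,12,13,14,14,19,21,32]

Per-enzyme occurrences:
  XjeIV (TTCA, off=4): starts [0, 82, 88, 98, 119, 124, 174, 183] → cuts [4, 86, 92, 102, 123, 128, 178, 187]
  SqiV (GGGCAGA, off=5): starts [8, 23, 67, 103, 162, 188, 197, 229] → cuts [13, 28, 72, 108, 167, 193, 202, 234]
  RvuV (GTCG, off=4): starts [16, 33, 47, 93, 114, 131, 211] → cuts [20, 37, 51, 97, 118, 135, 215]

All cut coordinates (distinct, sorted): [4, 13, 20, 28, 37, 51, 72, 86, 92, 97, 102, 108, 118, 123, 128, 135, 167, 178, 187, 193, 202, 215, 234]

Fragments:
  4→13: 9 bp
  13→20: 7 bp
  20→28: 8 bp
  28→37: 9 bp
  37→51: 14 bp
  51→72: 21 bp
  72→86: 14 bp
  86→92: 6 bp
  92→97: 5 bp
  97→102: 5 bp
  102→108: 6 bp
  108→118: 10 bp
  118→123: 5 bp
  123→128: 5 bp
  128→135: 7 bp
  135→167: 32 bp
  167→178: 11 bp
  178→187: 9 bp
  187→193: 6 bp
  193→202: 9 bp
  202→215: 13 bp
  215→234: 19 bp
  234→4 (wrap): 242-234+4 = 12 bp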